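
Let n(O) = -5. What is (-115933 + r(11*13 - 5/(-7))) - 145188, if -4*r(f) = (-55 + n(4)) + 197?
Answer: -1044621/4 ≈ -2.6116e+5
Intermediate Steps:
r(f) = -137/4 (r(f) = -((-55 - 5) + 197)/4 = -(-60 + 197)/4 = -¼*137 = -137/4)
(-115933 + r(11*13 - 5/(-7))) - 145188 = (-115933 - 137/4) - 145188 = -463869/4 - 145188 = -1044621/4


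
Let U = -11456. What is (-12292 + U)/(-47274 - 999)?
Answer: 7916/16091 ≈ 0.49195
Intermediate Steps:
(-12292 + U)/(-47274 - 999) = (-12292 - 11456)/(-47274 - 999) = -23748/(-48273) = -23748*(-1/48273) = 7916/16091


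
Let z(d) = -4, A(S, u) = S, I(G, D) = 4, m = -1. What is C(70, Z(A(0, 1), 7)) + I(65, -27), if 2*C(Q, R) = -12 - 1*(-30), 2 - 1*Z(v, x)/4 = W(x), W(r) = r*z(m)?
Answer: 13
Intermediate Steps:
W(r) = -4*r (W(r) = r*(-4) = -4*r)
Z(v, x) = 8 + 16*x (Z(v, x) = 8 - (-16)*x = 8 + 16*x)
C(Q, R) = 9 (C(Q, R) = (-12 - 1*(-30))/2 = (-12 + 30)/2 = (½)*18 = 9)
C(70, Z(A(0, 1), 7)) + I(65, -27) = 9 + 4 = 13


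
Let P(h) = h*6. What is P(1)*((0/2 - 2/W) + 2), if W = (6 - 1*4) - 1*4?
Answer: 18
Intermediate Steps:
W = -2 (W = (6 - 4) - 4 = 2 - 4 = -2)
P(h) = 6*h
P(1)*((0/2 - 2/W) + 2) = (6*1)*((0/2 - 2/(-2)) + 2) = 6*((0*(½) - 2*(-½)) + 2) = 6*((0 + 1) + 2) = 6*(1 + 2) = 6*3 = 18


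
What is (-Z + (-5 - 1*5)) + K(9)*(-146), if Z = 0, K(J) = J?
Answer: -1324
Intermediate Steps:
(-Z + (-5 - 1*5)) + K(9)*(-146) = (-1*0 + (-5 - 1*5)) + 9*(-146) = (0 + (-5 - 5)) - 1314 = (0 - 10) - 1314 = -10 - 1314 = -1324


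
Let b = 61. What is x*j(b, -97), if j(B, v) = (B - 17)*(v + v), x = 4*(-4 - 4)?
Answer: 273152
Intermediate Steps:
x = -32 (x = 4*(-8) = -32)
j(B, v) = 2*v*(-17 + B) (j(B, v) = (-17 + B)*(2*v) = 2*v*(-17 + B))
x*j(b, -97) = -64*(-97)*(-17 + 61) = -64*(-97)*44 = -32*(-8536) = 273152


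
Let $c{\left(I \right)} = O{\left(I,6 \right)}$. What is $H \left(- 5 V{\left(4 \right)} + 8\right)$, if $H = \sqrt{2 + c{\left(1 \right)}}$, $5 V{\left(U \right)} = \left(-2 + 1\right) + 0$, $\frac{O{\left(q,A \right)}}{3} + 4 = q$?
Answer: $9 i \sqrt{7} \approx 23.812 i$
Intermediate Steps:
$O{\left(q,A \right)} = -12 + 3 q$
$c{\left(I \right)} = -12 + 3 I$
$V{\left(U \right)} = - \frac{1}{5}$ ($V{\left(U \right)} = \frac{\left(-2 + 1\right) + 0}{5} = \frac{-1 + 0}{5} = \frac{1}{5} \left(-1\right) = - \frac{1}{5}$)
$H = i \sqrt{7}$ ($H = \sqrt{2 + \left(-12 + 3 \cdot 1\right)} = \sqrt{2 + \left(-12 + 3\right)} = \sqrt{2 - 9} = \sqrt{-7} = i \sqrt{7} \approx 2.6458 i$)
$H \left(- 5 V{\left(4 \right)} + 8\right) = i \sqrt{7} \left(\left(-5\right) \left(- \frac{1}{5}\right) + 8\right) = i \sqrt{7} \left(1 + 8\right) = i \sqrt{7} \cdot 9 = 9 i \sqrt{7}$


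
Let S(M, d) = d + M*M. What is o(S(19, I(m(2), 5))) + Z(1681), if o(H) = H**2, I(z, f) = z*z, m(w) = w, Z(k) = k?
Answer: 134906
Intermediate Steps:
I(z, f) = z**2
S(M, d) = d + M**2
o(S(19, I(m(2), 5))) + Z(1681) = (2**2 + 19**2)**2 + 1681 = (4 + 361)**2 + 1681 = 365**2 + 1681 = 133225 + 1681 = 134906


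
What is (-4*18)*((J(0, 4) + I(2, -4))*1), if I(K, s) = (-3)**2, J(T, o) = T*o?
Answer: -648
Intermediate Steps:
I(K, s) = 9
(-4*18)*((J(0, 4) + I(2, -4))*1) = (-4*18)*((0*4 + 9)*1) = -72*(0 + 9) = -648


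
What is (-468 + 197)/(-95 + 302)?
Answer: -271/207 ≈ -1.3092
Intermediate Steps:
(-468 + 197)/(-95 + 302) = -271/207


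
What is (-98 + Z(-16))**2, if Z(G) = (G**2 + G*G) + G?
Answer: 158404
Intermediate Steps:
Z(G) = G + 2*G**2 (Z(G) = (G**2 + G**2) + G = 2*G**2 + G = G + 2*G**2)
(-98 + Z(-16))**2 = (-98 - 16*(1 + 2*(-16)))**2 = (-98 - 16*(1 - 32))**2 = (-98 - 16*(-31))**2 = (-98 + 496)**2 = 398**2 = 158404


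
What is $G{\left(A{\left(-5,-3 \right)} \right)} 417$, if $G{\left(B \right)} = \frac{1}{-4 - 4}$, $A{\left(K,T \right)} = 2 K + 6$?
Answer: $- \frac{417}{8} \approx -52.125$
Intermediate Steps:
$A{\left(K,T \right)} = 6 + 2 K$
$G{\left(B \right)} = - \frac{1}{8}$ ($G{\left(B \right)} = \frac{1}{-8} = - \frac{1}{8}$)
$G{\left(A{\left(-5,-3 \right)} \right)} 417 = \left(- \frac{1}{8}\right) 417 = - \frac{417}{8}$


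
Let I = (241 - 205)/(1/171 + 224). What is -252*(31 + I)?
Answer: -300789972/38305 ≈ -7852.5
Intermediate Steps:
I = 6156/38305 (I = 36/(1/171 + 224) = 36/(38305/171) = 36*(171/38305) = 6156/38305 ≈ 0.16071)
-252*(31 + I) = -252*(31 + 6156/38305) = -252*1193611/38305 = -300789972/38305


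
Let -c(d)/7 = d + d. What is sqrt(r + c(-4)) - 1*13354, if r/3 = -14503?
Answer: -13354 + I*sqrt(43453) ≈ -13354.0 + 208.45*I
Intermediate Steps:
r = -43509 (r = 3*(-14503) = -43509)
c(d) = -14*d (c(d) = -7*(d + d) = -14*d)
sqrt(r + c(-4)) - 1*13354 = sqrt(-43509 - 14*(-4)) - 1*13354 = sqrt(-43509 + 56) - 13354 = sqrt(-43453) - 13354 = I*sqrt(43453) - 13354 = -13354 + I*sqrt(43453)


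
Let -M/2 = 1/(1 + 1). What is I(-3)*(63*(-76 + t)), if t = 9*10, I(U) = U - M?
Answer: -1764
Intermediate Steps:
M = -1 (M = -2/(1 + 1) = -2/2 = -2*½ = -1)
I(U) = 1 + U (I(U) = U - 1*(-1) = U + 1 = 1 + U)
t = 90
I(-3)*(63*(-76 + t)) = (1 - 3)*(63*(-76 + 90)) = -126*14 = -2*882 = -1764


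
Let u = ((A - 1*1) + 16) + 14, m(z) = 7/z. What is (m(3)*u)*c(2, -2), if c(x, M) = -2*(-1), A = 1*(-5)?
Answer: 112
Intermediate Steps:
A = -5
c(x, M) = 2
u = 24 (u = ((-5 - 1*1) + 16) + 14 = ((-5 - 1) + 16) + 14 = (-6 + 16) + 14 = 10 + 14 = 24)
(m(3)*u)*c(2, -2) = ((7/3)*24)*2 = 56*2 = 112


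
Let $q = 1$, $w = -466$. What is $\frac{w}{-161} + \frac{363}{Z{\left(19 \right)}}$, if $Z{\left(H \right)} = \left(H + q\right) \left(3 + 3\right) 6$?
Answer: $\frac{131321}{38640} \approx 3.3986$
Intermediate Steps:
$Z{\left(H \right)} = 36 + 36 H$ ($Z{\left(H \right)} = \left(H + 1\right) \left(3 + 3\right) 6 = \left(1 + H\right) 6 \cdot 6 = \left(1 + H\right) 36 = 36 + 36 H$)
$\frac{w}{-161} + \frac{363}{Z{\left(19 \right)}} = - \frac{466}{-161} + \frac{363}{36 + 36 \cdot 19} = \left(-466\right) \left(- \frac{1}{161}\right) + \frac{363}{36 + 684} = \frac{466}{161} + \frac{363}{720} = \frac{466}{161} + 363 \cdot \frac{1}{720} = \frac{466}{161} + \frac{121}{240} = \frac{131321}{38640}$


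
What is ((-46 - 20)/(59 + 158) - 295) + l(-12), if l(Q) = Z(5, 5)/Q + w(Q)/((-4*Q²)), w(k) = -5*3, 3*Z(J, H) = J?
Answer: -36924761/124992 ≈ -295.42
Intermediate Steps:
Z(J, H) = J/3
w(k) = -15
l(Q) = 5/(3*Q) + 15/(4*Q²) (l(Q) = ((⅓)*5)/Q - 15*(-1/(4*Q²)) = 5/(3*Q) - (-15)/(4*Q²) = 5/(3*Q) + 15/(4*Q²))
((-46 - 20)/(59 + 158) - 295) + l(-12) = ((-46 - 20)/(59 + 158) - 295) + (5/12)*(9 + 4*(-12))/(-12)² = (-66/217 - 295) + (5/12)*(1/144)*(9 - 48) = (-66*1/217 - 295) + (5/12)*(1/144)*(-39) = (-66/217 - 295) - 65/576 = -64081/217 - 65/576 = -36924761/124992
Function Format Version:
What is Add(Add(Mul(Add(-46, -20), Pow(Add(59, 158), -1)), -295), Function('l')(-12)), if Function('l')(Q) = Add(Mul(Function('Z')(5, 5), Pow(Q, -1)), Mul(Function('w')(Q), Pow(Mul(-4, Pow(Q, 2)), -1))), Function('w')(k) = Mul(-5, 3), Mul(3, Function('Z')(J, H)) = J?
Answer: Rational(-36924761, 124992) ≈ -295.42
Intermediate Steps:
Function('Z')(J, H) = Mul(Rational(1, 3), J)
Function('w')(k) = -15
Function('l')(Q) = Add(Mul(Rational(5, 3), Pow(Q, -1)), Mul(Rational(15, 4), Pow(Q, -2))) (Function('l')(Q) = Add(Mul(Mul(Rational(1, 3), 5), Pow(Q, -1)), Mul(-15, Pow(Mul(-4, Pow(Q, 2)), -1))) = Add(Mul(Rational(5, 3), Pow(Q, -1)), Mul(-15, Mul(Rational(-1, 4), Pow(Q, -2)))) = Add(Mul(Rational(5, 3), Pow(Q, -1)), Mul(Rational(15, 4), Pow(Q, -2))))
Add(Add(Mul(Add(-46, -20), Pow(Add(59, 158), -1)), -295), Function('l')(-12)) = Add(Add(Mul(Add(-46, -20), Pow(Add(59, 158), -1)), -295), Mul(Rational(5, 12), Pow(-12, -2), Add(9, Mul(4, -12)))) = Add(Add(Mul(-66, Pow(217, -1)), -295), Mul(Rational(5, 12), Rational(1, 144), Add(9, -48))) = Add(Add(Mul(-66, Rational(1, 217)), -295), Mul(Rational(5, 12), Rational(1, 144), -39)) = Add(Add(Rational(-66, 217), -295), Rational(-65, 576)) = Add(Rational(-64081, 217), Rational(-65, 576)) = Rational(-36924761, 124992)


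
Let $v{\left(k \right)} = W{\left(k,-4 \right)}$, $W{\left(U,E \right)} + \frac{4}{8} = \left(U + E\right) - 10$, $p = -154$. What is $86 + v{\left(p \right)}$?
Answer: $- \frac{165}{2} \approx -82.5$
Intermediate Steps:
$W{\left(U,E \right)} = - \frac{21}{2} + E + U$ ($W{\left(U,E \right)} = - \frac{1}{2} - \left(10 - E - U\right) = - \frac{1}{2} + \left(-10 + E + U\right) = - \frac{21}{2} + E + U$)
$v{\left(k \right)} = - \frac{29}{2} + k$ ($v{\left(k \right)} = - \frac{21}{2} - 4 + k = - \frac{29}{2} + k$)
$86 + v{\left(p \right)} = 86 - \frac{337}{2} = - \frac{165}{2}$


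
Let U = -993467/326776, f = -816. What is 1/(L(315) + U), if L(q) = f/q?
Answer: -34311480/193197107 ≈ -0.17760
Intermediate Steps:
L(q) = -816/q
U = -993467/326776 (U = -993467*1/326776 = -993467/326776 ≈ -3.0402)
1/(L(315) + U) = 1/(-816/315 - 993467/326776) = 1/(-816*1/315 - 993467/326776) = 1/(-272/105 - 993467/326776) = 1/(-193197107/34311480) = -34311480/193197107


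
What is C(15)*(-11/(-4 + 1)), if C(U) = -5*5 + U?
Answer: -110/3 ≈ -36.667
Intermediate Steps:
C(U) = -25 + U
C(15)*(-11/(-4 + 1)) = (-25 + 15)*(-11/(-4 + 1)) = -10*(-11)/(-3) = -(-10)*(-11)/3 = -10*11/3 = -110/3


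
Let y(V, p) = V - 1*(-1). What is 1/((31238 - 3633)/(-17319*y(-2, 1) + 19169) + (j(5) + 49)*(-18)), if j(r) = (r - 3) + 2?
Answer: -36488/34781947 ≈ -0.0010490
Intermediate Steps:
y(V, p) = 1 + V (y(V, p) = V + 1 = 1 + V)
j(r) = -1 + r (j(r) = (-3 + r) + 2 = -1 + r)
1/((31238 - 3633)/(-17319*y(-2, 1) + 19169) + (j(5) + 49)*(-18)) = 1/((31238 - 3633)/(-17319*(1 - 2) + 19169) + ((-1 + 5) + 49)*(-18)) = 1/(27605/(-17319*(-1) + 19169) + (4 + 49)*(-18)) = 1/(27605/(17319 + 19169) + 53*(-18)) = 1/(27605/36488 - 954) = 1/(-34781947/36488) = -36488/34781947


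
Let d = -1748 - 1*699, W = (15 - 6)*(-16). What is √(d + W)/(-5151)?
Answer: -I*√2591/5151 ≈ -0.0098819*I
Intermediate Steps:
W = -144 (W = 9*(-16) = -144)
d = -2447 (d = -1748 - 699 = -2447)
√(d + W)/(-5151) = √(-2447 - 144)/(-5151) = √(-2591)*(-1/5151) = (I*√2591)*(-1/5151) = -I*√2591/5151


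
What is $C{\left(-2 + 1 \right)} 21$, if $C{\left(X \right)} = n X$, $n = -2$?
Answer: $42$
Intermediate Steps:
$C{\left(X \right)} = - 2 X$
$C{\left(-2 + 1 \right)} 21 = - 2 \left(-2 + 1\right) 21 = \left(-2\right) \left(-1\right) 21 = 2 \cdot 21 = 42$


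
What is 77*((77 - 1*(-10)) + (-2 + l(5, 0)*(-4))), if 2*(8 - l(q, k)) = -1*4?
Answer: 3465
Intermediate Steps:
l(q, k) = 10 (l(q, k) = 8 - (-1)*4/2 = 8 - ½*(-4) = 8 + 2 = 10)
77*((77 - 1*(-10)) + (-2 + l(5, 0)*(-4))) = 77*((77 - 1*(-10)) + (-2 + 10*(-4))) = 77*((77 + 10) + (-2 - 40)) = 77*(87 - 42) = 77*45 = 3465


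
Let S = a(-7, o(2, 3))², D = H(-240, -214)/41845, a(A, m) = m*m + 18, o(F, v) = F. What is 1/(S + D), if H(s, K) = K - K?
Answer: 1/484 ≈ 0.0020661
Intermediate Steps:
H(s, K) = 0
a(A, m) = 18 + m² (a(A, m) = m² + 18 = 18 + m²)
D = 0 (D = 0/41845 = 0*(1/41845) = 0)
S = 484 (S = (18 + 2²)² = (18 + 4)² = 22² = 484)
1/(S + D) = 1/(484 + 0) = 1/484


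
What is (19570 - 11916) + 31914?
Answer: 39568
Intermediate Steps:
(19570 - 11916) + 31914 = 7654 + 31914 = 39568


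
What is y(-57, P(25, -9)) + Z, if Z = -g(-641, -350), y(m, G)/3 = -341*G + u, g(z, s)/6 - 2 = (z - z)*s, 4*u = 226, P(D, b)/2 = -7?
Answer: 28959/2 ≈ 14480.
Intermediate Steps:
P(D, b) = -14 (P(D, b) = 2*(-7) = -14)
u = 113/2 (u = (¼)*226 = 113/2 ≈ 56.500)
g(z, s) = 12 (g(z, s) = 12 + 6*((z - z)*s) = 12 + 6*(0*s) = 12 + 6*0 = 12 + 0 = 12)
y(m, G) = 339/2 - 1023*G (y(m, G) = 3*(-341*G + 113/2) = 3*(113/2 - 341*G) = 339/2 - 1023*G)
Z = -12 (Z = -1*12 = -12)
y(-57, P(25, -9)) + Z = (339/2 - 1023*(-14)) - 12 = (339/2 + 14322) - 12 = 28983/2 - 12 = 28959/2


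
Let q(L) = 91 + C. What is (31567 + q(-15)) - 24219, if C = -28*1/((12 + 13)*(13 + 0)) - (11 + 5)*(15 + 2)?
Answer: 2329247/325 ≈ 7166.9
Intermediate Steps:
C = -88428/325 (C = -28/(25*13) - 16*17 = -28/325 - 1*272 = -28*1/325 - 272 = -28/325 - 272 = -88428/325 ≈ -272.09)
q(L) = -58853/325 (q(L) = 91 - 88428/325 = -58853/325)
(31567 + q(-15)) - 24219 = (31567 - 58853/325) - 24219 = 10200422/325 - 24219 = 2329247/325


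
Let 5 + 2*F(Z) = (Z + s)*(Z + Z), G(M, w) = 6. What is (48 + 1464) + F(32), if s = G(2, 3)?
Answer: 5451/2 ≈ 2725.5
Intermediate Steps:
s = 6
F(Z) = -5/2 + Z*(6 + Z) (F(Z) = -5/2 + ((Z + 6)*(Z + Z))/2 = -5/2 + ((6 + Z)*(2*Z))/2 = -5/2 + (2*Z*(6 + Z))/2 = -5/2 + Z*(6 + Z))
(48 + 1464) + F(32) = (48 + 1464) + (-5/2 + 32**2 + 6*32) = 1512 + (-5/2 + 1024 + 192) = 1512 + 2427/2 = 5451/2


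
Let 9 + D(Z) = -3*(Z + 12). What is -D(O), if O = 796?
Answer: 2433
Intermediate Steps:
D(Z) = -45 - 3*Z (D(Z) = -9 - 3*(Z + 12) = -9 - 3*(12 + Z) = -9 + (-36 - 3*Z) = -45 - 3*Z)
-D(O) = -(-45 - 3*796) = -(-45 - 2388) = -1*(-2433) = 2433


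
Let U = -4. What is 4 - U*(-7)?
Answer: -24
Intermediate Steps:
4 - U*(-7) = 4 - 1*(-4)*(-7) = 4 + 4*(-7) = 4 - 28 = -24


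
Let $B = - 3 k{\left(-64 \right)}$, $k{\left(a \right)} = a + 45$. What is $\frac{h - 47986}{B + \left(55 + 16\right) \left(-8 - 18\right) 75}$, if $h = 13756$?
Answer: $\frac{11410}{46131} \approx 0.24734$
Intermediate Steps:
$k{\left(a \right)} = 45 + a$
$B = 57$ ($B = - 3 \left(45 - 64\right) = \left(-3\right) \left(-19\right) = 57$)
$\frac{h - 47986}{B + \left(55 + 16\right) \left(-8 - 18\right) 75} = \frac{13756 - 47986}{57 + \left(55 + 16\right) \left(-8 - 18\right) 75} = - \frac{34230}{57 + 71 \left(-26\right) 75} = - \frac{34230}{57 - 138450} = - \frac{34230}{-138393} = \left(-34230\right) \left(- \frac{1}{138393}\right) = \frac{11410}{46131}$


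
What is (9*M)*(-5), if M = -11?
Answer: 495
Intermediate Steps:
(9*M)*(-5) = (9*(-11))*(-5) = -99*(-5) = 495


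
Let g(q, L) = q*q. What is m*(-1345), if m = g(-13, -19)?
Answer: -227305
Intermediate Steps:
g(q, L) = q²
m = 169 (m = (-13)² = 169)
m*(-1345) = 169*(-1345) = -227305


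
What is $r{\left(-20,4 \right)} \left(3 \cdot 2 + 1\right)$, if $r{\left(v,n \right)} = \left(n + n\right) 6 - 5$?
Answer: $301$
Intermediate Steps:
$r{\left(v,n \right)} = -5 + 12 n$ ($r{\left(v,n \right)} = 2 n 6 - 5 = 12 n - 5 = -5 + 12 n$)
$r{\left(-20,4 \right)} \left(3 \cdot 2 + 1\right) = \left(-5 + 12 \cdot 4\right) \left(3 \cdot 2 + 1\right) = \left(-5 + 48\right) \left(6 + 1\right) = 43 \cdot 7 = 301$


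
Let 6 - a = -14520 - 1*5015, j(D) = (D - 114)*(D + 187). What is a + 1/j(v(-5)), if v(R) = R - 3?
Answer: 426736357/21838 ≈ 19541.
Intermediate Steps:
v(R) = -3 + R
j(D) = (-114 + D)*(187 + D)
a = 19541 (a = 6 - (-14520 - 1*5015) = 6 - (-14520 - 5015) = 6 - 1*(-19535) = 6 + 19535 = 19541)
a + 1/j(v(-5)) = 19541 + 1/(-21318 + (-3 - 5)² + 73*(-3 - 5)) = 19541 + 1/(-21318 + (-8)² + 73*(-8)) = 19541 + 1/(-21318 + 64 - 584) = 19541 + 1/(-21838) = 19541 - 1/21838 = 426736357/21838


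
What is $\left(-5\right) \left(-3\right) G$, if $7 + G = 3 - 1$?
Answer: $-75$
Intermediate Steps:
$G = -5$ ($G = -7 + \left(3 - 1\right) = -7 + 2 = -5$)
$\left(-5\right) \left(-3\right) G = \left(-5\right) \left(-3\right) \left(-5\right) = 15 \left(-5\right) = -75$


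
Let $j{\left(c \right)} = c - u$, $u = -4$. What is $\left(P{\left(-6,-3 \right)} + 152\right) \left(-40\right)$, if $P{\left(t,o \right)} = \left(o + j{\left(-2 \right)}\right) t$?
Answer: $-6320$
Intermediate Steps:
$j{\left(c \right)} = 4 + c$ ($j{\left(c \right)} = c - -4 = c + 4 = 4 + c$)
$P{\left(t,o \right)} = t \left(2 + o\right)$ ($P{\left(t,o \right)} = \left(o + \left(4 - 2\right)\right) t = \left(o + 2\right) t = \left(2 + o\right) t = t \left(2 + o\right)$)
$\left(P{\left(-6,-3 \right)} + 152\right) \left(-40\right) = \left(- 6 \left(2 - 3\right) + 152\right) \left(-40\right) = \left(\left(-6\right) \left(-1\right) + 152\right) \left(-40\right) = \left(6 + 152\right) \left(-40\right) = 158 \left(-40\right) = -6320$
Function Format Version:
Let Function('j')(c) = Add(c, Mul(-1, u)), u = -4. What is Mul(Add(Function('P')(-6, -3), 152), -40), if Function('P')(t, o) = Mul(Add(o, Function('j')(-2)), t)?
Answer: -6320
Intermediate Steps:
Function('j')(c) = Add(4, c) (Function('j')(c) = Add(c, Mul(-1, -4)) = Add(c, 4) = Add(4, c))
Function('P')(t, o) = Mul(t, Add(2, o)) (Function('P')(t, o) = Mul(Add(o, Add(4, -2)), t) = Mul(Add(o, 2), t) = Mul(Add(2, o), t) = Mul(t, Add(2, o)))
Mul(Add(Function('P')(-6, -3), 152), -40) = Mul(Add(Mul(-6, Add(2, -3)), 152), -40) = Mul(Add(Mul(-6, -1), 152), -40) = Mul(Add(6, 152), -40) = Mul(158, -40) = -6320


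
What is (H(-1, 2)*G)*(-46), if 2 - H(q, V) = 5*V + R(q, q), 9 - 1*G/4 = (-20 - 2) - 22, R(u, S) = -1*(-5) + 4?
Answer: 165784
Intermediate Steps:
R(u, S) = 9 (R(u, S) = 5 + 4 = 9)
G = 212 (G = 36 - 4*((-20 - 2) - 22) = 36 - 4*(-22 - 22) = 36 - 4*(-44) = 36 + 176 = 212)
H(q, V) = -7 - 5*V (H(q, V) = 2 - (5*V + 9) = 2 - (9 + 5*V) = 2 + (-9 - 5*V) = -7 - 5*V)
(H(-1, 2)*G)*(-46) = ((-7 - 5*2)*212)*(-46) = ((-7 - 10)*212)*(-46) = -17*212*(-46) = -3604*(-46) = 165784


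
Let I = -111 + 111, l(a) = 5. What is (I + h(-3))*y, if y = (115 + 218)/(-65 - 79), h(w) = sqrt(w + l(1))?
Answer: -37*sqrt(2)/16 ≈ -3.2704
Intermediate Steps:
I = 0
h(w) = sqrt(5 + w) (h(w) = sqrt(w + 5) = sqrt(5 + w))
y = -37/16 (y = 333/(-144) = 333*(-1/144) = -37/16 ≈ -2.3125)
(I + h(-3))*y = (0 + sqrt(5 - 3))*(-37/16) = (0 + sqrt(2))*(-37/16) = sqrt(2)*(-37/16) = -37*sqrt(2)/16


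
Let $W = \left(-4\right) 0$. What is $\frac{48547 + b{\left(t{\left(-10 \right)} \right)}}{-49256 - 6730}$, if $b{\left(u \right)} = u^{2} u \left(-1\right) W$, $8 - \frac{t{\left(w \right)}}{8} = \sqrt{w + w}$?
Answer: $- \frac{1129}{1302} \approx -0.86713$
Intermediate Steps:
$W = 0$
$t{\left(w \right)} = 64 - 8 \sqrt{2} \sqrt{w}$ ($t{\left(w \right)} = 64 - 8 \sqrt{w + w} = 64 - 8 \sqrt{2 w} = 64 - 8 \sqrt{2} \sqrt{w}$)
$b{\left(u \right)} = 0$ ($b{\left(u \right)} = u^{2} u \left(-1\right) 0 = u^{3} \left(-1\right) 0 = - u^{3} \cdot 0 = 0$)
$\frac{48547 + b{\left(t{\left(-10 \right)} \right)}}{-49256 - 6730} = \frac{48547 + 0}{-49256 - 6730} = \frac{48547}{-49256 - 6730} = \frac{48547}{-55986} = 48547 \left(- \frac{1}{55986}\right) = - \frac{1129}{1302}$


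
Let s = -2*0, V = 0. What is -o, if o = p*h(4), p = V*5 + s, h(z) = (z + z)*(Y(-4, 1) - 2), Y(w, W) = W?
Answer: 0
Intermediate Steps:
h(z) = -2*z (h(z) = (z + z)*(1 - 2) = (2*z)*(-1) = -2*z)
s = 0
p = 0 (p = 0*5 + 0 = 0 + 0 = 0)
o = 0 (o = 0*(-2*4) = 0*(-8) = 0)
-o = -1*0 = 0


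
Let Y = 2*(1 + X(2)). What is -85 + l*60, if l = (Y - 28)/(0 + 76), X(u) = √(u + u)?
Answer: -1945/19 ≈ -102.37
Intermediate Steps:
X(u) = √2*√u (X(u) = √(2*u) = √2*√u)
Y = 6 (Y = 2*(1 + √2*√2) = 2*(1 + 2) = 2*3 = 6)
l = -11/38 (l = (6 - 28)/(0 + 76) = -22/76 = -22*1/76 = -11/38 ≈ -0.28947)
-85 + l*60 = -85 - 11/38*60 = -85 - 330/19 = -1945/19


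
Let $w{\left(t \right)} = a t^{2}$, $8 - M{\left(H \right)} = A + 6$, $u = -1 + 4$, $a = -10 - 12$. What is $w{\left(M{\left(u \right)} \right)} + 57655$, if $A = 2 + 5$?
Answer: $57105$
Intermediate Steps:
$A = 7$
$a = -22$ ($a = -10 - 12 = -22$)
$u = 3$
$M{\left(H \right)} = -5$ ($M{\left(H \right)} = 8 - \left(7 + 6\right) = 8 - 13 = -5$)
$w{\left(t \right)} = - 22 t^{2}$
$w{\left(M{\left(u \right)} \right)} + 57655 = - 22 \left(-5\right)^{2} + 57655 = \left(-22\right) 25 + 57655 = -550 + 57655 = 57105$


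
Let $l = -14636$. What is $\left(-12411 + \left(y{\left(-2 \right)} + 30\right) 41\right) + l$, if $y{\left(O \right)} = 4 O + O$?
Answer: $-26227$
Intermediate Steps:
$y{\left(O \right)} = 5 O$
$\left(-12411 + \left(y{\left(-2 \right)} + 30\right) 41\right) + l = \left(-12411 + \left(5 \left(-2\right) + 30\right) 41\right) - 14636 = \left(-12411 + \left(-10 + 30\right) 41\right) - 14636 = \left(-12411 + 20 \cdot 41\right) - 14636 = \left(-12411 + 820\right) - 14636 = -11591 - 14636 = -26227$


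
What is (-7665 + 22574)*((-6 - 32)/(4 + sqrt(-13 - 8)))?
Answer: -2266168/37 + 566542*I*sqrt(21)/37 ≈ -61248.0 + 70168.0*I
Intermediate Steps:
(-7665 + 22574)*((-6 - 32)/(4 + sqrt(-13 - 8))) = 14909*(-38/(4 + sqrt(-21))) = 14909*(-38/(4 + I*sqrt(21))) = -566542/(4 + I*sqrt(21))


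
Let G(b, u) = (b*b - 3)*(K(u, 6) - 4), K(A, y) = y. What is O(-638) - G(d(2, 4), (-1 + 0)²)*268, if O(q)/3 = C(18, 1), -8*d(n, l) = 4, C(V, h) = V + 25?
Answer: 1603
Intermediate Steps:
C(V, h) = 25 + V
d(n, l) = -½ (d(n, l) = -⅛*4 = -½)
G(b, u) = -6 + 2*b² (G(b, u) = (b*b - 3)*(6 - 4) = (b² - 3)*2 = (-3 + b²)*2 = -6 + 2*b²)
O(q) = 129 (O(q) = 3*(25 + 18) = 3*43 = 129)
O(-638) - G(d(2, 4), (-1 + 0)²)*268 = 129 - (-6 + 2*(-½)²)*268 = 129 - (-6 + 2*(¼))*268 = 129 - (-6 + ½)*268 = 129 - (-11)*268/2 = 129 - 1*(-1474) = 129 + 1474 = 1603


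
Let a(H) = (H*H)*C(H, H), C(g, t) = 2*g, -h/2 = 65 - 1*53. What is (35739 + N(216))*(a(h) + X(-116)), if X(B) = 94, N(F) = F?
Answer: -990704070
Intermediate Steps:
h = -24 (h = -2*(65 - 1*53) = -2*(65 - 53) = -2*12 = -24)
a(H) = 2*H**3 (a(H) = (H*H)*(2*H) = H**2*(2*H) = 2*H**3)
(35739 + N(216))*(a(h) + X(-116)) = (35739 + 216)*(2*(-24)**3 + 94) = 35955*(2*(-13824) + 94) = 35955*(-27648 + 94) = 35955*(-27554) = -990704070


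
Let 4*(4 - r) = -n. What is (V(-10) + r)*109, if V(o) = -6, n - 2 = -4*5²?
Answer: -5777/2 ≈ -2888.5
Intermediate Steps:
n = -98 (n = 2 - 4*5² = 2 - 4*25 = 2 - 100 = -98)
r = -41/2 (r = 4 - (-1)*(-98)/4 = 4 - ¼*98 = 4 - 49/2 = -41/2 ≈ -20.500)
(V(-10) + r)*109 = (-6 - 41/2)*109 = -53/2*109 = -5777/2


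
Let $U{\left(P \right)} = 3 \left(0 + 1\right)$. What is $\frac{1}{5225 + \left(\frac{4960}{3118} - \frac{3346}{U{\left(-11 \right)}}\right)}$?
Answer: $\frac{4677}{19228351} \approx 0.00024323$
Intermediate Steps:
$U{\left(P \right)} = 3$ ($U{\left(P \right)} = 3 \cdot 1 = 3$)
$\frac{1}{5225 + \left(\frac{4960}{3118} - \frac{3346}{U{\left(-11 \right)}}\right)} = \frac{1}{5225 + \left(\frac{4960}{3118} - \frac{3346}{3}\right)} = \frac{1}{5225 + \left(4960 \cdot \frac{1}{3118} - \frac{3346}{3}\right)} = \frac{1}{5225 + \left(\frac{2480}{1559} - \frac{3346}{3}\right)} = \frac{1}{5225 - \frac{5208974}{4677}} = \frac{1}{\frac{19228351}{4677}} = \frac{4677}{19228351}$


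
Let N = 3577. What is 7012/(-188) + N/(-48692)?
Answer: -259955/6956 ≈ -37.371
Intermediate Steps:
7012/(-188) + N/(-48692) = 7012/(-188) + 3577/(-48692) = 7012*(-1/188) + 3577*(-1/48692) = -1753/47 - 511/6956 = -259955/6956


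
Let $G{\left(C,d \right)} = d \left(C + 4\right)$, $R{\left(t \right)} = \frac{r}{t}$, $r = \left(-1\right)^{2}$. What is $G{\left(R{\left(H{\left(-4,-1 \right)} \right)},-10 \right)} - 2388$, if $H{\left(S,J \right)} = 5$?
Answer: $-2430$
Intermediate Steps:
$r = 1$
$R{\left(t \right)} = \frac{1}{t}$ ($R{\left(t \right)} = 1 \frac{1}{t} = \frac{1}{t}$)
$G{\left(C,d \right)} = d \left(4 + C\right)$
$G{\left(R{\left(H{\left(-4,-1 \right)} \right)},-10 \right)} - 2388 = - 10 \left(4 + \frac{1}{5}\right) - 2388 = \left(-10\right) \frac{21}{5} - 2388 = -42 - 2388 = -2430$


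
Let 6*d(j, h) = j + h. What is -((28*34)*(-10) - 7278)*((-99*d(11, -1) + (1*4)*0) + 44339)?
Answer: 742034852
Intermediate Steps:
d(j, h) = h/6 + j/6 (d(j, h) = (j + h)/6 = (h + j)/6 = h/6 + j/6)
-((28*34)*(-10) - 7278)*((-99*d(11, -1) + (1*4)*0) + 44339) = -((28*34)*(-10) - 7278)*((-99*((⅙)*(-1) + (⅙)*11) + (1*4)*0) + 44339) = -(952*(-10) - 7278)*((-99*(-⅙ + 11/6) + 4*0) + 44339) = -(-9520 - 7278)*((-99*5/3 + 0) + 44339) = -(-16798)*((-165 + 0) + 44339) = -(-16798)*(-165 + 44339) = -(-16798)*44174 = -1*(-742034852) = 742034852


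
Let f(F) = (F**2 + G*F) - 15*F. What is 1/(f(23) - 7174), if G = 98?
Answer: -1/4736 ≈ -0.00021115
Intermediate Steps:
f(F) = F**2 + 83*F (f(F) = (F**2 + 98*F) - 15*F = F**2 + 83*F)
1/(f(23) - 7174) = 1/(23*(83 + 23) - 7174) = 1/(23*106 - 7174) = 1/(2438 - 7174) = 1/(-4736) = -1/4736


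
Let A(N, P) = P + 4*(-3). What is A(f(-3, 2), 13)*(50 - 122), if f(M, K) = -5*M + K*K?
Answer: -72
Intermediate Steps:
f(M, K) = K² - 5*M (f(M, K) = -5*M + K² = K² - 5*M)
A(N, P) = -12 + P (A(N, P) = P - 12 = -12 + P)
A(f(-3, 2), 13)*(50 - 122) = (-12 + 13)*(50 - 122) = 1*(-72) = -72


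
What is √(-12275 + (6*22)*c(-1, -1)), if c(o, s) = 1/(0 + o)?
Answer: I*√12407 ≈ 111.39*I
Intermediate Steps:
c(o, s) = 1/o
√(-12275 + (6*22)*c(-1, -1)) = √(-12275 + (6*22)/(-1)) = √(-12275 + 132*(-1)) = √(-12275 - 132) = √(-12407) = I*√12407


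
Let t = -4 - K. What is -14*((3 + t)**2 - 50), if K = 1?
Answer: 644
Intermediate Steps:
t = -5 (t = -4 - 1*1 = -4 - 1 = -5)
-14*((3 + t)**2 - 50) = -14*((3 - 5)**2 - 50) = -14*((-2)**2 - 50) = -14*(4 - 50) = -14*(-46) = 644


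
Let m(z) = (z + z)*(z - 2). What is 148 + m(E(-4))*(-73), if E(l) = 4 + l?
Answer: 148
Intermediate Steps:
m(z) = 2*z*(-2 + z) (m(z) = (2*z)*(-2 + z) = 2*z*(-2 + z))
148 + m(E(-4))*(-73) = 148 + (2*(4 - 4)*(-2 + (4 - 4)))*(-73) = 148 + (2*0*(-2 + 0))*(-73) = 148 + (2*0*(-2))*(-73) = 148 + 0*(-73) = 148 + 0 = 148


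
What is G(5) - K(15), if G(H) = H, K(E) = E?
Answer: -10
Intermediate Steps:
G(5) - K(15) = 5 - 1*15 = 5 - 15 = -10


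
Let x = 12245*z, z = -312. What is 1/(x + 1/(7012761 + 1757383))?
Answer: -8770144/33505808943359 ≈ -2.6175e-7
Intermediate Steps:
x = -3820440 (x = 12245*(-312) = -3820440)
1/(x + 1/(7012761 + 1757383)) = 1/(-3820440 + 1/(7012761 + 1757383)) = 1/(-3820440 + 1/8770144) = 1/(-33505808943359/8770144) = -8770144/33505808943359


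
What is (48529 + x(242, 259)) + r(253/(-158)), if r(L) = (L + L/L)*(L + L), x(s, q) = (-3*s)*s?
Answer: -1587224531/12482 ≈ -1.2716e+5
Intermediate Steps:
x(s, q) = -3*s**2
r(L) = 2*L*(1 + L) (r(L) = (L + 1)*(2*L) = (1 + L)*(2*L) = 2*L*(1 + L))
(48529 + x(242, 259)) + r(253/(-158)) = (48529 - 3*242**2) + 2*(253/(-158))*(1 + 253/(-158)) = (48529 - 3*58564) + 2*(253*(-1/158))*(1 + 253*(-1/158)) = (48529 - 175692) + 2*(-253/158)*(1 - 253/158) = -127163 + 2*(-253/158)*(-95/158) = -127163 + 24035/12482 = -1587224531/12482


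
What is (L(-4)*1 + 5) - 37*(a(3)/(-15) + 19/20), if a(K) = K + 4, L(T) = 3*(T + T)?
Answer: -2213/60 ≈ -36.883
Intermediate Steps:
L(T) = 6*T (L(T) = 3*(2*T) = 6*T)
a(K) = 4 + K
(L(-4)*1 + 5) - 37*(a(3)/(-15) + 19/20) = ((6*(-4))*1 + 5) - 37*((4 + 3)/(-15) + 19/20) = (-24*1 + 5) - 37*(7*(-1/15) + 19*(1/20)) = (-24 + 5) - 37*(-7/15 + 19/20) = -19 - 37*29/60 = -19 - 1073/60 = -2213/60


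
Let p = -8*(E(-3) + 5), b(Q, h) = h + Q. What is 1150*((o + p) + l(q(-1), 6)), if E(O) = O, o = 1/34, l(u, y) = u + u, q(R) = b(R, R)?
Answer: -390425/17 ≈ -22966.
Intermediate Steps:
b(Q, h) = Q + h
q(R) = 2*R (q(R) = R + R = 2*R)
l(u, y) = 2*u
o = 1/34 ≈ 0.029412
p = -16 (p = -8*(-3 + 5) = -8*2 = -16)
1150*((o + p) + l(q(-1), 6)) = 1150*((1/34 - 16) + 2*(2*(-1))) = 1150*(-543/34 + 2*(-2)) = 1150*(-543/34 - 4) = 1150*(-679/34) = -390425/17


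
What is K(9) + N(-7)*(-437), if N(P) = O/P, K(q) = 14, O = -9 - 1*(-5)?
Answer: -1650/7 ≈ -235.71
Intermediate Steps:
O = -4 (O = -9 + 5 = -4)
N(P) = -4/P
K(9) + N(-7)*(-437) = 14 - 4/(-7)*(-437) = 14 - 4*(-⅐)*(-437) = 14 + (4/7)*(-437) = 14 - 1748/7 = -1650/7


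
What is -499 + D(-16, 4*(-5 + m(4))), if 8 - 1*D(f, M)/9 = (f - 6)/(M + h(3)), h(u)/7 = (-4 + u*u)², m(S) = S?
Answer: -8091/19 ≈ -425.84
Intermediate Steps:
h(u) = 7*(-4 + u²)² (h(u) = 7*(-4 + u*u)² = 7*(-4 + u²)²)
D(f, M) = 72 - 9*(-6 + f)/(175 + M) (D(f, M) = 72 - 9*(f - 6)/(M + 7*(-4 + 3²)²) = 72 - 9*(-6 + f)/(M + 7*(-4 + 9)²) = 72 - 9*(-6 + f)/(M + 7*5²) = 72 - 9*(-6 + f)/(M + 7*25) = 72 - 9*(-6 + f)/(M + 175) = 72 - 9*(-6 + f)/(175 + M))
-499 + D(-16, 4*(-5 + m(4))) = -499 + 9*(1406 - 1*(-16) + 8*(4*(-5 + 4)))/(175 + 4*(-5 + 4)) = -499 + 9*(1406 + 16 + 8*(4*(-1)))/(175 + 4*(-1)) = -499 + 9*(1406 + 16 + 8*(-4))/(175 - 4) = -499 + 9*(1406 + 16 - 32)/171 = -499 + 9*(1/171)*1390 = -499 + 1390/19 = -8091/19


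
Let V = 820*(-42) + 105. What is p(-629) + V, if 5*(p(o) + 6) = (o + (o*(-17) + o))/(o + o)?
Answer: -68685/2 ≈ -34343.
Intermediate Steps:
p(o) = -15/2 (p(o) = -6 + ((o + (o*(-17) + o))/(o + o))/5 = -6 + ((o + (-17*o + o))/((2*o)))/5 = -6 + ((o - 16*o)*(1/(2*o)))/5 = -6 + ((-15*o)*(1/(2*o)))/5 = -6 + (⅕)*(-15/2) = -6 - 3/2 = -15/2)
V = -34335 (V = -34440 + 105 = -34335)
p(-629) + V = -15/2 - 34335 = -68685/2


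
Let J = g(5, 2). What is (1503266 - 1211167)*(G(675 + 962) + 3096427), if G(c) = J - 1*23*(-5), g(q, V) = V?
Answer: 904497405856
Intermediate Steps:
J = 2
G(c) = 117 (G(c) = 2 - 1*23*(-5) = 2 - 23*(-5) = 2 + 115 = 117)
(1503266 - 1211167)*(G(675 + 962) + 3096427) = (1503266 - 1211167)*(117 + 3096427) = 292099*3096544 = 904497405856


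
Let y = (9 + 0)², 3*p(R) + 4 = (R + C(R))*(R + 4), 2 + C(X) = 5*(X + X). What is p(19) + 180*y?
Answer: 48497/3 ≈ 16166.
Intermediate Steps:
C(X) = -2 + 10*X (C(X) = -2 + 5*(X + X) = -2 + 5*(2*X) = -2 + 10*X)
p(R) = -4/3 + (-2 + 11*R)*(4 + R)/3 (p(R) = -4/3 + ((R + (-2 + 10*R))*(R + 4))/3 = -4/3 + ((-2 + 11*R)*(4 + R))/3 = -4/3 + (-2 + 11*R)*(4 + R)/3)
y = 81 (y = 9² = 81)
p(19) + 180*y = (-4 + 14*19 + (11/3)*19²) + 180*81 = (-4 + 266 + (11/3)*361) + 14580 = (-4 + 266 + 3971/3) + 14580 = 4757/3 + 14580 = 48497/3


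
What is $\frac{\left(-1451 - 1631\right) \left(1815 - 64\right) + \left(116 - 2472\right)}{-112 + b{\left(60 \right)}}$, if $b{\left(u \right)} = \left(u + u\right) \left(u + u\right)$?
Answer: $- \frac{2699469}{7144} \approx -377.87$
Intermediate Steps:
$b{\left(u \right)} = 4 u^{2}$ ($b{\left(u \right)} = 2 u 2 u = 4 u^{2}$)
$\frac{\left(-1451 - 1631\right) \left(1815 - 64\right) + \left(116 - 2472\right)}{-112 + b{\left(60 \right)}} = \frac{\left(-1451 - 1631\right) \left(1815 - 64\right) + \left(116 - 2472\right)}{-112 + 4 \cdot 60^{2}} = \frac{\left(-3082\right) 1751 + \left(116 - 2472\right)}{-112 + 4 \cdot 3600} = \frac{-5396582 - 2356}{-112 + 14400} = - \frac{5398938}{14288} = \left(-5398938\right) \frac{1}{14288} = - \frac{2699469}{7144}$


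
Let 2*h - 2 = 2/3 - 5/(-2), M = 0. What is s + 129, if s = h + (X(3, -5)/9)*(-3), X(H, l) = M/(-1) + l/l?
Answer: 525/4 ≈ 131.25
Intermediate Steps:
X(H, l) = 1 (X(H, l) = 0/(-1) + l/l = 0*(-1) + 1 = 0 + 1 = 1)
h = 31/12 (h = 1 + (2/3 - 5/(-2))/2 = 1 + (2*(⅓) - 5*(-½))/2 = 1 + (⅔ + 5/2)/2 = 1 + (½)*(19/6) = 1 + 19/12 = 31/12 ≈ 2.5833)
s = 9/4 (s = 31/12 + (1/9)*(-3) = 31/12 + (1*(⅑))*(-3) = 31/12 + (⅑)*(-3) = 31/12 - ⅓ = 9/4 ≈ 2.2500)
s + 129 = 9/4 + 129 = 525/4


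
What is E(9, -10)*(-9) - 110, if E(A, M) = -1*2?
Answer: -92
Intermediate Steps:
E(A, M) = -2
E(9, -10)*(-9) - 110 = -2*(-9) - 110 = 18 - 110 = -92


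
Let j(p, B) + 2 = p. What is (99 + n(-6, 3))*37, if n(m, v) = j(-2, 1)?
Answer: 3515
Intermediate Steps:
j(p, B) = -2 + p
n(m, v) = -4 (n(m, v) = -2 - 2 = -4)
(99 + n(-6, 3))*37 = (99 - 4)*37 = 95*37 = 3515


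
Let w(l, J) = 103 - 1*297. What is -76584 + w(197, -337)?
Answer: -76778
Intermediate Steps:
w(l, J) = -194 (w(l, J) = 103 - 297 = -194)
-76584 + w(197, -337) = -76584 - 194 = -76778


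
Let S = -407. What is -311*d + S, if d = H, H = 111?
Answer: -34928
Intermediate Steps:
d = 111
-311*d + S = -311*111 - 407 = -34521 - 407 = -34928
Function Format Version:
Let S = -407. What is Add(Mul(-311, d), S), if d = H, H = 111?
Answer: -34928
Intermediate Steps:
d = 111
Add(Mul(-311, d), S) = Add(Mul(-311, 111), -407) = Add(-34521, -407) = -34928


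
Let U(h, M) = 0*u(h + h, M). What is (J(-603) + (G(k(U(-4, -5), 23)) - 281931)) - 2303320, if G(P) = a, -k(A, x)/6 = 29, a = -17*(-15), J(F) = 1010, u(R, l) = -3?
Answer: -2583986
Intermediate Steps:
U(h, M) = 0 (U(h, M) = 0*(-3) = 0)
a = 255
k(A, x) = -174 (k(A, x) = -6*29 = -174)
G(P) = 255
(J(-603) + (G(k(U(-4, -5), 23)) - 281931)) - 2303320 = (1010 + (255 - 281931)) - 2303320 = (1010 - 281676) - 2303320 = -280666 - 2303320 = -2583986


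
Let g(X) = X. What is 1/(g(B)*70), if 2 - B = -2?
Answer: 1/280 ≈ 0.0035714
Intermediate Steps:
B = 4 (B = 2 - 1*(-2) = 2 + 2 = 4)
1/(g(B)*70) = 1/(4*70) = 1/280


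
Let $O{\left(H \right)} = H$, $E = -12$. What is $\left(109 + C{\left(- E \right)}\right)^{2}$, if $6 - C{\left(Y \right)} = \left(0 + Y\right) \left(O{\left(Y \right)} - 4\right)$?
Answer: $361$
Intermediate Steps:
$C{\left(Y \right)} = 6 - Y \left(-4 + Y\right)$ ($C{\left(Y \right)} = 6 - \left(0 + Y\right) \left(Y - 4\right) = 6 - Y \left(-4 + Y\right)$)
$\left(109 + C{\left(- E \right)}\right)^{2} = \left(109 + \left(6 - \left(\left(-1\right) \left(-12\right)\right)^{2} + 4 \left(\left(-1\right) \left(-12\right)\right)\right)\right)^{2} = \left(109 + \left(6 - 12^{2} + 4 \cdot 12\right)\right)^{2} = \left(109 + \left(6 - 144 + 48\right)\right)^{2} = \left(109 - 90\right)^{2} = 19^{2} = 361$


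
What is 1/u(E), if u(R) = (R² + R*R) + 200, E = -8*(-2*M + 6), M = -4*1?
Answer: 1/25288 ≈ 3.9544e-5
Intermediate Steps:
M = -4
E = -112 (E = -8*(-2*(-4) + 6) = -8*(8 + 6) = -8*14 = -112)
u(R) = 200 + 2*R² (u(R) = (R² + R²) + 200 = 2*R² + 200 = 200 + 2*R²)
1/u(E) = 1/(200 + 2*(-112)²) = 1/(200 + 2*12544) = 1/(200 + 25088) = 1/25288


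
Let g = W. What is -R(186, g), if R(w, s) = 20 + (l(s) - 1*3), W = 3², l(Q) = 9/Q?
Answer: -18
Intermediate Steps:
W = 9
g = 9
R(w, s) = 17 + 9/s (R(w, s) = 20 + (9/s - 1*3) = 20 + (9/s - 3) = 20 + (-3 + 9/s) = 17 + 9/s)
-R(186, g) = -(17 + 9/9) = -(17 + 9*(⅑)) = -(17 + 1) = -1*18 = -18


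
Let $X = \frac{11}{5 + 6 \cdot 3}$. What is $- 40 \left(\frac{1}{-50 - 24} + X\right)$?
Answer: $- \frac{15820}{851} \approx -18.59$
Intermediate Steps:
$X = \frac{11}{23}$ ($X = \frac{11}{5 + 18} = \frac{11}{23} \approx 0.47826$)
$- 40 \left(\frac{1}{-50 - 24} + X\right) = - 40 \left(\frac{1}{-50 - 24} + \frac{11}{23}\right) = - 40 \left(\frac{1}{-74} + \frac{11}{23}\right) = - 40 \left(- \frac{1}{74} + \frac{11}{23}\right) = \left(-40\right) \frac{791}{1702} = - \frac{15820}{851}$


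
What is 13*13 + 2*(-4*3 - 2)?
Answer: 141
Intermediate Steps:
13*13 + 2*(-4*3 - 2) = 169 + 2*(-12 - 2) = 169 + 2*(-14) = 169 - 28 = 141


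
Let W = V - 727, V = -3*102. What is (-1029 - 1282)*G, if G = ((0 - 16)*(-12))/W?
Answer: 443712/1033 ≈ 429.54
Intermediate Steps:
V = -306
W = -1033 (W = -306 - 727 = -1033)
G = -192/1033 (G = ((0 - 16)*(-12))/(-1033) = -16*(-12)*(-1/1033) = 192*(-1/1033) = -192/1033 ≈ -0.18587)
(-1029 - 1282)*G = (-1029 - 1282)*(-192/1033) = -2311*(-192/1033) = 443712/1033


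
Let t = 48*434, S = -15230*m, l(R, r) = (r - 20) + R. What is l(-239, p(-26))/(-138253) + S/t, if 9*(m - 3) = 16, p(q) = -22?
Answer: -45243911521/12960389232 ≈ -3.4909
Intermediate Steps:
m = 43/9 (m = 3 + (⅑)*16 = 3 + 16/9 = 43/9 ≈ 4.7778)
l(R, r) = -20 + R + r (l(R, r) = (-20 + r) + R = -20 + R + r)
S = -654890/9 (S = -15230*43/9 = -654890/9 ≈ -72766.)
t = 20832
l(-239, p(-26))/(-138253) + S/t = (-20 - 239 - 22)/(-138253) - 654890/9/20832 = -281*(-1/138253) - 654890/9*1/20832 = 281/138253 - 327445/93744 = -45243911521/12960389232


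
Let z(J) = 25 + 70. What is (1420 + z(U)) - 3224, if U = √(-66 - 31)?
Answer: -1709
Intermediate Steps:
U = I*√97 (U = √(-97) = I*√97 ≈ 9.8489*I)
z(J) = 95
(1420 + z(U)) - 3224 = (1420 + 95) - 3224 = 1515 - 3224 = -1709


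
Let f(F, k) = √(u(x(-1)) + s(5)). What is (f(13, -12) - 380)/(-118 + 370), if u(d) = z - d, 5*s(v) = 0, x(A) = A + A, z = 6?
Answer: -95/63 + √2/126 ≈ -1.4967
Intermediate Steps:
x(A) = 2*A
s(v) = 0 (s(v) = (⅕)*0 = 0)
u(d) = 6 - d
f(F, k) = 2*√2 (f(F, k) = √((6 - 2*(-1)) + 0) = √((6 - 1*(-2)) + 0) = √((6 + 2) + 0) = √(8 + 0) = √8 = 2*√2)
(f(13, -12) - 380)/(-118 + 370) = (2*√2 - 380)/(-118 + 370) = (-380 + 2*√2)/252 = (-380 + 2*√2)*(1/252) = -95/63 + √2/126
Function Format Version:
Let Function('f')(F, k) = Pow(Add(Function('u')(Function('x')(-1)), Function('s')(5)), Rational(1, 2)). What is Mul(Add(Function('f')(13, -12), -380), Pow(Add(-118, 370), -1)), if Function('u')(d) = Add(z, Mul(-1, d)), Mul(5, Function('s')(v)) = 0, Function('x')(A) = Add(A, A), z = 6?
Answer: Add(Rational(-95, 63), Mul(Rational(1, 126), Pow(2, Rational(1, 2)))) ≈ -1.4967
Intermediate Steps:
Function('x')(A) = Mul(2, A)
Function('s')(v) = 0 (Function('s')(v) = Mul(Rational(1, 5), 0) = 0)
Function('u')(d) = Add(6, Mul(-1, d))
Function('f')(F, k) = Mul(2, Pow(2, Rational(1, 2))) (Function('f')(F, k) = Pow(Add(Add(6, Mul(-1, Mul(2, -1))), 0), Rational(1, 2)) = Pow(Add(Add(6, Mul(-1, -2)), 0), Rational(1, 2)) = Pow(Add(Add(6, 2), 0), Rational(1, 2)) = Pow(Add(8, 0), Rational(1, 2)) = Pow(8, Rational(1, 2)) = Mul(2, Pow(2, Rational(1, 2))))
Mul(Add(Function('f')(13, -12), -380), Pow(Add(-118, 370), -1)) = Mul(Add(Mul(2, Pow(2, Rational(1, 2))), -380), Pow(Add(-118, 370), -1)) = Mul(Add(-380, Mul(2, Pow(2, Rational(1, 2)))), Pow(252, -1)) = Mul(Add(-380, Mul(2, Pow(2, Rational(1, 2)))), Rational(1, 252)) = Add(Rational(-95, 63), Mul(Rational(1, 126), Pow(2, Rational(1, 2))))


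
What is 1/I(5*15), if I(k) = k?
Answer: 1/75 ≈ 0.013333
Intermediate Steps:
1/I(5*15) = 1/(5*15) = 1/75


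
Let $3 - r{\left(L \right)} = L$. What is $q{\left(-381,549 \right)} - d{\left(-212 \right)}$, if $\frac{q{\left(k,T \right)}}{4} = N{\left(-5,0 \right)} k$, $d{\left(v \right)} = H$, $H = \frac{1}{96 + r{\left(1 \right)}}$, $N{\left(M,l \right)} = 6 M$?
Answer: $\frac{4480559}{98} \approx 45720.0$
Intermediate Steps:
$r{\left(L \right)} = 3 - L$
$H = \frac{1}{98}$ ($H = \frac{1}{96 + \left(3 - 1\right)} = \frac{1}{96 + 2} = \frac{1}{98} \approx 0.010204$)
$d{\left(v \right)} = \frac{1}{98}$
$q{\left(k,T \right)} = - 120 k$ ($q{\left(k,T \right)} = 4 \cdot 6 \left(-5\right) k = 4 \left(- 30 k\right) = - 120 k$)
$q{\left(-381,549 \right)} - d{\left(-212 \right)} = \left(-120\right) \left(-381\right) - \frac{1}{98} = 45720 - \frac{1}{98} = \frac{4480559}{98}$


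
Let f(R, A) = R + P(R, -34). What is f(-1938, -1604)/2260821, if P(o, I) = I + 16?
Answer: -652/753607 ≈ -0.00086517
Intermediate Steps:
P(o, I) = 16 + I
f(R, A) = -18 + R (f(R, A) = R + (16 - 34) = R - 18 = -18 + R)
f(-1938, -1604)/2260821 = (-18 - 1938)/2260821 = -1956*1/2260821 = -652/753607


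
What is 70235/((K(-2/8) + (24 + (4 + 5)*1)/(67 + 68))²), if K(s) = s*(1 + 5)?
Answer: 568903500/12769 ≈ 44554.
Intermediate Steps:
K(s) = 6*s (K(s) = s*6 = 6*s)
70235/((K(-2/8) + (24 + (4 + 5)*1)/(67 + 68))²) = 70235/((6*(-2/8) + (24 + (4 + 5)*1)/(67 + 68))²) = 70235/((6*(-2*⅛) + (24 + 9*1)/135)²) = 70235/((6*(-¼) + (24 + 9)*(1/135))²) = 70235/((-3/2 + 33*(1/135))²) = 70235/((-3/2 + 11/45)²) = 70235/((-113/90)²) = 70235/(12769/8100) = 70235*(8100/12769) = 568903500/12769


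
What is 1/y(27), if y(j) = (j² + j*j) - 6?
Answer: 1/1452 ≈ 0.00068871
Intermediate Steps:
y(j) = -6 + 2*j² (y(j) = (j² + j²) - 6 = 2*j² - 6 = -6 + 2*j²)
1/y(27) = 1/(-6 + 2*27²) = 1/(-6 + 2*729) = 1/(-6 + 1458) = 1/1452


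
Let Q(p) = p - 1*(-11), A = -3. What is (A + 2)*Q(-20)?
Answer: 9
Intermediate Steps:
Q(p) = 11 + p (Q(p) = p + 11 = 11 + p)
(A + 2)*Q(-20) = (-3 + 2)*(11 - 20) = -1*(-9) = 9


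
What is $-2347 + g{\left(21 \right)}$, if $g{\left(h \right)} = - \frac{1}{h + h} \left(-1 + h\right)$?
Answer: $- \frac{49297}{21} \approx -2347.5$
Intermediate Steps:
$g{\left(h \right)} = - \frac{-1 + h}{2 h}$ ($g{\left(h \right)} = - \frac{1}{2 h} \left(-1 + h\right) = - \frac{-1 + h}{2 h}$)
$-2347 + g{\left(21 \right)} = -2347 + \frac{1 - 21}{2 \cdot 21} = -2347 + \frac{1}{2} \cdot \frac{1}{21} \left(1 - 21\right) = -2347 + \frac{1}{2} \cdot \frac{1}{21} \left(-20\right) = -2347 - \frac{10}{21} = - \frac{49297}{21}$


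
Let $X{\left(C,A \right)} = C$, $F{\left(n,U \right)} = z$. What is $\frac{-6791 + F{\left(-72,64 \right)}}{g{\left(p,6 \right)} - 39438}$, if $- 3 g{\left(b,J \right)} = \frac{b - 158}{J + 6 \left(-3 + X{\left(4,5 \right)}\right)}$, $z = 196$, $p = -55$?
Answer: $\frac{15828}{94637} \approx 0.16725$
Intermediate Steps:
$F{\left(n,U \right)} = 196$
$g{\left(b,J \right)} = - \frac{-158 + b}{3 \left(6 + J\right)}$ ($g{\left(b,J \right)} = - \frac{\left(b - 158\right) \frac{1}{J + 6 \left(-3 + 4\right)}}{3} = - \frac{\left(-158 + b\right) \frac{1}{J + 6 \cdot 1}}{3} = - \frac{\left(-158 + b\right) \frac{1}{J + 6}}{3} = - \frac{\left(-158 + b\right) \frac{1}{6 + J}}{3} = - \frac{\frac{1}{6 + J} \left(-158 + b\right)}{3} = - \frac{-158 + b}{3 \left(6 + J\right)}$)
$\frac{-6791 + F{\left(-72,64 \right)}}{g{\left(p,6 \right)} - 39438} = \frac{-6791 + 196}{\frac{158 - -55}{3 \left(6 + 6\right)} - 39438} = - \frac{6595}{\frac{158 + 55}{3 \cdot 12} - 39438} = - \frac{6595}{\frac{1}{3} \cdot \frac{1}{12} \cdot 213 - 39438} = - \frac{6595}{\frac{71}{12} - 39438} = - \frac{6595}{- \frac{473185}{12}} = \left(-6595\right) \left(- \frac{12}{473185}\right) = \frac{15828}{94637}$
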